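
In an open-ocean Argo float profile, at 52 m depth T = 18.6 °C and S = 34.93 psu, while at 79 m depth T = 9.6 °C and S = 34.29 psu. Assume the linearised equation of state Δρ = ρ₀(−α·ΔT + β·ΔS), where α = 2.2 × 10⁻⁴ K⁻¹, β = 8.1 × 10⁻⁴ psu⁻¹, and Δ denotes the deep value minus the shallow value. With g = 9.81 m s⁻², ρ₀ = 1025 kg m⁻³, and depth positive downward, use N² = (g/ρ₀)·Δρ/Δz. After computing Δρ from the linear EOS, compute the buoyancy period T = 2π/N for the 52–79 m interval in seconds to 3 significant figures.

ΔT = -9.0 K, ΔS = -0.64 psu (deep − shallow).
Δρ/ρ₀ = −αΔT + βΔS = 1.98 × 10⁻³ − 5.184 × 10⁻⁴ = 1.4616 × 10⁻³, so Δρ ≈ 1.498 kg m⁻³.
N² = (g/ρ₀)·Δρ/Δz = g·(Δρ/ρ₀)/Δz = 9.81 × 1.4616 × 10⁻³ / 27 = 5.3105 × 10⁻⁴ s⁻².
N = √(5.3105 × 10⁻⁴) = 0.023045 rad s⁻¹ → T = 2π/N = 272.65 s ≈ 273 s.

273 s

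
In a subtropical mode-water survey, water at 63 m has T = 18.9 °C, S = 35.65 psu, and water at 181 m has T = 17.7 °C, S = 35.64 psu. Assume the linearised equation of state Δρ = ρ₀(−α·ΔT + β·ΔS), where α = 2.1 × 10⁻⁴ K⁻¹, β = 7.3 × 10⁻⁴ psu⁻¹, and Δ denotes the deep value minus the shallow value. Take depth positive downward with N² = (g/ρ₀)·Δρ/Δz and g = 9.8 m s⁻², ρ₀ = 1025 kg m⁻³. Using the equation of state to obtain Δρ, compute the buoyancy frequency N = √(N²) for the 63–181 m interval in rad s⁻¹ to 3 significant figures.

4.51 × 10⁻³ rad s⁻¹

ΔT = -1.2 K, ΔS = -0.01 psu (deep − shallow).
Δρ/ρ₀ = −αΔT + βΔS = 2.52 × 10⁻⁴ − 7.30 × 10⁻⁶ = 2.447 × 10⁻⁴, so Δρ ≈ 0.2508 kg m⁻³.
N² = (g/ρ₀)·Δρ/Δz = g·(Δρ/ρ₀)/Δz = 9.8 × 2.447 × 10⁻⁴ / 118 = 2.0323 × 10⁻⁵ s⁻².
N = √(2.0323 × 10⁻⁵) = 4.5081 × 10⁻³ rad s⁻¹ ≈ 4.51 × 10⁻³ rad s⁻¹.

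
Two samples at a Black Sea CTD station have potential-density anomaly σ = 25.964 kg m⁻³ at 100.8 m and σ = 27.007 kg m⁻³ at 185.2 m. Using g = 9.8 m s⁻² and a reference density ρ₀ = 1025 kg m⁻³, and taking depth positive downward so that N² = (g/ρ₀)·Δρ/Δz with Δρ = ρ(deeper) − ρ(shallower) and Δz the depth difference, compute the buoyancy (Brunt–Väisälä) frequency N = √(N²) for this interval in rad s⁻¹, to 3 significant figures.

0.0109 rad s⁻¹

Δρ = 1027.007 − 1025.964 = 1.043 kg m⁻³ over Δz = 185.2 − 100.8 = 84.4 m.
N² = (9.8/1025) × (1.043/84.4) = 1.1815 × 10⁻⁴ s⁻².
N = √(1.1815 × 10⁻⁴) = 0.010870 rad s⁻¹ ≈ 0.0109 rad s⁻¹.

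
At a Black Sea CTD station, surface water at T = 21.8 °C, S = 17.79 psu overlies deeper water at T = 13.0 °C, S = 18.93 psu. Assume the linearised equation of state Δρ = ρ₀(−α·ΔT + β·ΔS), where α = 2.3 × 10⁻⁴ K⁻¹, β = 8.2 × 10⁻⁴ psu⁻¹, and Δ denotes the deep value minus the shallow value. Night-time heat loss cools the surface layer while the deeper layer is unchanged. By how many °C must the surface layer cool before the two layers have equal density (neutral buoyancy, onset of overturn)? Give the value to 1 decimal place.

Neutral buoyancy requires Δρ = 0, i.e. −α(T_deep − T_surf′) + β(S_deep − S_surf) = 0.
T_surf′ = T_deep − (β/α)·ΔS = 13.0 − (8.2 × 10⁻⁴/2.3 × 10⁻⁴)·(+1.14) = 8.936 °C.
Cooling required: 21.8 − (8.936) = 12.864 °C.

12.9 °C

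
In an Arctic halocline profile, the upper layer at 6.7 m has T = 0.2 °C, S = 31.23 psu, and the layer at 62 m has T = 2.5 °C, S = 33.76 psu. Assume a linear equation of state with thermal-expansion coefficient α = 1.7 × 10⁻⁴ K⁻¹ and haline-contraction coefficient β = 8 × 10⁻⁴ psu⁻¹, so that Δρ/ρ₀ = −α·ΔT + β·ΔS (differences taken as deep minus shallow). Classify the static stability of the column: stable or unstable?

ΔT = 2.5 − 0.2 = +2.3 K and ΔS = 33.76 − 31.23 = +2.53 psu (deep − shallow).
−αΔT = -3.91 × 10⁻⁴; βΔS = 2.024 × 10⁻³; sum Δρ/ρ₀ = 1.633 × 10⁻³.
Δρ/ρ₀ > 0, so Δρ > 0: deeper water is denser → statically stable.

stable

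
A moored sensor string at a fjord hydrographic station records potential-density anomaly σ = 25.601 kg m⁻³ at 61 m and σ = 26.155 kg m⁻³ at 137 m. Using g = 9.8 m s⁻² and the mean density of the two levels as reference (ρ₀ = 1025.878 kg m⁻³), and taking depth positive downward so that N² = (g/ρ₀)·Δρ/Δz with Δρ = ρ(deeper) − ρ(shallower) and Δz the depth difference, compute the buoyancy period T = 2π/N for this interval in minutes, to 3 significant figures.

Δρ = 1026.155 − 1025.601 = 0.554 kg m⁻³ over Δz = 137 − 61 = 76 m.
N² = (9.8/1025.878) × (0.554/76) = 6.9635 × 10⁻⁵ s⁻².
N = √(6.9635 × 10⁻⁵) = 8.3448 × 10⁻³ rad s⁻¹, so T = 2π/N = 752.95 s = 12.549 min ≈ 12.5 min.
Since Δρ > 0 the layer is stably stratified.

12.5 min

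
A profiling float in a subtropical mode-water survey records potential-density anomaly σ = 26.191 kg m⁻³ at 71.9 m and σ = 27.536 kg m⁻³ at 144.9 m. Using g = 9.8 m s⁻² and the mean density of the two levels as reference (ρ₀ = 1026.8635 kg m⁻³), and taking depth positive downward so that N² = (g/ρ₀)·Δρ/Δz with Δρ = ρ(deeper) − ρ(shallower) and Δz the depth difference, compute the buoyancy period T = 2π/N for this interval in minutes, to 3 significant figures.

Δρ = 1027.536 − 1026.191 = 1.345 kg m⁻³ over Δz = 144.9 − 71.9 = 73 m.
N² = (9.8/1026.8635) × (1.345/73) = 1.7584 × 10⁻⁴ s⁻².
N = √(1.7584 × 10⁻⁴) = 0.013260 rad s⁻¹, so T = 2π/N = 473.85 s = 7.8975 min ≈ 7.90 min.

7.90 min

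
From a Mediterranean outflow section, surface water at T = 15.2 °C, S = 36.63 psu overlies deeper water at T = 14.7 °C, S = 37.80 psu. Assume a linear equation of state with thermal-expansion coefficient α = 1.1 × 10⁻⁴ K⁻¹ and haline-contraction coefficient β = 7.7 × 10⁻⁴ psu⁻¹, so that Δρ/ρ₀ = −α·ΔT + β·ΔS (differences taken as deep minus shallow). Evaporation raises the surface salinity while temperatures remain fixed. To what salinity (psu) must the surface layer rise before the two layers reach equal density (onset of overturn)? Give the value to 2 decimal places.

37.87 psu

Neutral buoyancy requires −α(T_deep − T_surf) + β(S_deep − S_surf′) = 0.
S_surf′ = S_deep − (α/β)·ΔT = 37.80 − (1.1 × 10⁻⁴/7.7 × 10⁻⁴)·(-0.5) = 37.8714 psu.
Increase required: 37.8714 − 36.63 = 1.2414 psu.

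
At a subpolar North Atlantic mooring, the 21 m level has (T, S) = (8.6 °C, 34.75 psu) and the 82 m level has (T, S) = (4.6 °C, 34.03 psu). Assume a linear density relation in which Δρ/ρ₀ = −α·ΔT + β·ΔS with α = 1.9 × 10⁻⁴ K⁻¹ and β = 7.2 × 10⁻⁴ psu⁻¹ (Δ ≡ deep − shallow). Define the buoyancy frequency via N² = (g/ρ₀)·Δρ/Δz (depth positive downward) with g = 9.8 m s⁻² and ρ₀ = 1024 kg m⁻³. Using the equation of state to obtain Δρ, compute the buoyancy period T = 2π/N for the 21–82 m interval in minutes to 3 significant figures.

16.8 min

ΔT = -4.0 K, ΔS = -0.72 psu (deep − shallow).
Δρ/ρ₀ = −αΔT + βΔS = 7.60 × 10⁻⁴ − 5.184 × 10⁻⁴ = 2.416 × 10⁻⁴, so Δρ ≈ 0.2474 kg m⁻³.
N² = (g/ρ₀)·Δρ/Δz = g·(Δρ/ρ₀)/Δz = 9.8 × 2.416 × 10⁻⁴ / 61 = 3.8814 × 10⁻⁵ s⁻².
N = √(3.8814 × 10⁻⁵) = 6.2301 × 10⁻³ rad s⁻¹ → T = 2π/N = 1.0085 × 10³ s = 16.808 min ≈ 16.8 min.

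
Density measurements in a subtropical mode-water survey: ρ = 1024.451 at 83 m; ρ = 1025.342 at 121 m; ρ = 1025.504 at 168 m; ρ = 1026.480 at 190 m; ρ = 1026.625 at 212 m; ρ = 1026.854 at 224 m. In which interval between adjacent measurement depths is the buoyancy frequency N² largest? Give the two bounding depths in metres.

Compute the density gradient over each adjacent pair:
  83–121 m: Δρ/Δz = 0.891/38 = 0.023 kg m⁻⁴
  121–168 m: Δρ/Δz = 0.162/47 = 3.4 × 10⁻³ kg m⁻⁴
  168–190 m: Δρ/Δz = 0.976/22 = 0.044 kg m⁻⁴
  190–212 m: Δρ/Δz = 0.145/22 = 6.6 × 10⁻³ kg m⁻⁴
  212–224 m: Δρ/Δz = 0.229/12 = 0.019 kg m⁻⁴
The largest gradient is in the 168–190 m interval — the pycnocline.

168–190 m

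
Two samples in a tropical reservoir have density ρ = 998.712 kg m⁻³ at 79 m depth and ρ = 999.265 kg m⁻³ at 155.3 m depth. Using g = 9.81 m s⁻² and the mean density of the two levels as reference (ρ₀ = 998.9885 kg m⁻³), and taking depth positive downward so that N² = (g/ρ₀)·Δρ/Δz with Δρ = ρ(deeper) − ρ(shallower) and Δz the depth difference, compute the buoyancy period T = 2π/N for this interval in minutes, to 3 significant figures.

Δρ = 999.265 − 998.712 = 0.553 kg m⁻³ over Δz = 155.3 − 79 = 76.3 m.
N² = (9.81/998.9885) × (0.553/76.3) = 7.1172 × 10⁻⁵ s⁻².
N = √(7.1172 × 10⁻⁵) = 8.4363 × 10⁻³ rad s⁻¹, so T = 2π/N = 744.78 s = 12.413 min ≈ 12.4 min.

12.4 min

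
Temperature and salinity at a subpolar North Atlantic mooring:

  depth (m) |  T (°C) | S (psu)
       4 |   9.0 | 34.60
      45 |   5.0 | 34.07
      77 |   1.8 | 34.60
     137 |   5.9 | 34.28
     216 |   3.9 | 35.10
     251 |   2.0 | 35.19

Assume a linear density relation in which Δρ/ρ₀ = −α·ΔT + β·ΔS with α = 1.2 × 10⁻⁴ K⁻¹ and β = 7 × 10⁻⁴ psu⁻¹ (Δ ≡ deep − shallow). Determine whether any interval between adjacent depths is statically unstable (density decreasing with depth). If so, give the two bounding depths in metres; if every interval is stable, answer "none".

Evaluate Δρ/ρ₀ = −αΔT + βΔS across each adjacent pair:
  4–45 m: −αΔT+βΔS = −(1.2 × 10⁻⁴)(-4.0)+(7 × 10⁻⁴)(-0.53) = 1.1 × 10⁻⁴ → stable
  45–77 m: −αΔT+βΔS = −(1.2 × 10⁻⁴)(-3.2)+(7 × 10⁻⁴)(+0.53) = 7.6 × 10⁻⁴ → stable
  77–137 m: −αΔT+βΔS = −(1.2 × 10⁻⁴)(+4.1)+(7 × 10⁻⁴)(-0.32) = -7.2 × 10⁻⁴ → UNSTABLE
  137–216 m: −αΔT+βΔS = −(1.2 × 10⁻⁴)(-2.0)+(7 × 10⁻⁴)(+0.82) = 8.1 × 10⁻⁴ → stable
  216–251 m: −αΔT+βΔS = −(1.2 × 10⁻⁴)(-1.9)+(7 × 10⁻⁴)(+0.09) = 2.9 × 10⁻⁴ → stable
The 77–137 m interval has Δρ < 0: lighter water underlies denser water.

77–137 m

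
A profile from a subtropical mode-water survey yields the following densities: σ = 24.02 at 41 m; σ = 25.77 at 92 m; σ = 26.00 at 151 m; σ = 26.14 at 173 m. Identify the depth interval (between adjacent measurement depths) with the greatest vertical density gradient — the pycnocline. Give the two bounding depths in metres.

41–92 m

Compute the density gradient over each adjacent pair:
  41–92 m: Δρ/Δz = 1.75/51 = 0.034 kg m⁻⁴
  92–151 m: Δρ/Δz = 0.23/59 = 3.9 × 10⁻³ kg m⁻⁴
  151–173 m: Δρ/Δz = 0.14/22 = 6.4 × 10⁻³ kg m⁻⁴
The largest gradient is in the 41–92 m interval — the pycnocline.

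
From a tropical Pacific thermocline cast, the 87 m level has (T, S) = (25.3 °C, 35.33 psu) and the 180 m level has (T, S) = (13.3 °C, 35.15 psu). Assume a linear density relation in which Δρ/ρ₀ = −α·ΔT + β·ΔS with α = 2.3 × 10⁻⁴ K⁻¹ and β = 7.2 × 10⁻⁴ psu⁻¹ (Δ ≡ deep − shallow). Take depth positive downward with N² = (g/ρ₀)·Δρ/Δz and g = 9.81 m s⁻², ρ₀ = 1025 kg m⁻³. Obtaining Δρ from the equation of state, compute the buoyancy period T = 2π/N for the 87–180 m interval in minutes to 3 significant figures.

6.29 min

ΔT = -12.0 K, ΔS = -0.18 psu (deep − shallow).
Δρ/ρ₀ = −αΔT + βΔS = 2.76 × 10⁻³ − 1.296 × 10⁻⁴ = 2.6304 × 10⁻³, so Δρ ≈ 2.696 kg m⁻³.
N² = (g/ρ₀)·Δρ/Δz = g·(Δρ/ρ₀)/Δz = 9.81 × 2.6304 × 10⁻³ / 93 = 2.7746 × 10⁻⁴ s⁻².
N = √(2.7746 × 10⁻⁴) = 0.016657 rad s⁻¹ → T = 2π/N = 377.21 s = 6.2868 min ≈ 6.29 min.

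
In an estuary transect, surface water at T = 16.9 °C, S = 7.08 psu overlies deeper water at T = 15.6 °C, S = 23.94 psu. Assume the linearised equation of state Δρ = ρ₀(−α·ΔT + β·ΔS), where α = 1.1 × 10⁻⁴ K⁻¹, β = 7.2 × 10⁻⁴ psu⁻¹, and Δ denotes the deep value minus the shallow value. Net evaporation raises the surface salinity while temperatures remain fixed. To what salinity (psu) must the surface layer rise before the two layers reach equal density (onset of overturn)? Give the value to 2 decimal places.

Neutral buoyancy requires −α(T_deep − T_surf) + β(S_deep − S_surf′) = 0.
S_surf′ = S_deep − (α/β)·ΔT = 23.94 − (1.1 × 10⁻⁴/7.2 × 10⁻⁴)·(-1.3) = 24.1386 psu.
Increase required: 24.1386 − 7.08 = 17.0586 psu.

24.14 psu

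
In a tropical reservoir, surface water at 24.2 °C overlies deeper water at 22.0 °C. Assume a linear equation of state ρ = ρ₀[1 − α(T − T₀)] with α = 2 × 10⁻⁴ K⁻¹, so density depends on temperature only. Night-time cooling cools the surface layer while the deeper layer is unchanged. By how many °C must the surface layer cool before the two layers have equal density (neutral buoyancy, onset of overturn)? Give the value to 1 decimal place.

With temperature the only control, equal density requires T_surf′ = T_deep.
T_surf′ = 22.0 °C.
Cooling required: 24.2 − 22.0 = 2.2 °C.

2.2 °C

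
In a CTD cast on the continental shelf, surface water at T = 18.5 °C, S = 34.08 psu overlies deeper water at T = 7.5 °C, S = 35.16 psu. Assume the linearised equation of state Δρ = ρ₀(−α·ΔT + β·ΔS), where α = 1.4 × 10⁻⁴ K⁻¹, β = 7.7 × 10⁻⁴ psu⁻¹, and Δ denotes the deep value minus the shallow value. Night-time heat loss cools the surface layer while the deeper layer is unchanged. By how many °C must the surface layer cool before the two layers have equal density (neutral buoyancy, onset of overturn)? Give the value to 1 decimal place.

Neutral buoyancy requires Δρ = 0, i.e. −α(T_deep − T_surf′) + β(S_deep − S_surf) = 0.
T_surf′ = T_deep − (β/α)·ΔS = 7.5 − (7.7 × 10⁻⁴/1.4 × 10⁻⁴)·(+1.08) = 1.560 °C.
Cooling required: 18.5 − (1.560) = 16.940 °C.

16.9 °C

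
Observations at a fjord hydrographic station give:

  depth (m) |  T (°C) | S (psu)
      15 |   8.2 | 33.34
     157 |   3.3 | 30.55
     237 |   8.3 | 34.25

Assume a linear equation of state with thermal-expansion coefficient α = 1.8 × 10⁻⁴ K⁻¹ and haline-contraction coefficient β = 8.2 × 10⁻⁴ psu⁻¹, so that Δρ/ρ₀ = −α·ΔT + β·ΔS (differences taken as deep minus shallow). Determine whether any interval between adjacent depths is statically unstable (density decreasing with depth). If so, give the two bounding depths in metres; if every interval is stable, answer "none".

Evaluate Δρ/ρ₀ = −αΔT + βΔS across each adjacent pair:
  15–157 m: −αΔT+βΔS = −(1.8 × 10⁻⁴)(-4.9)+(8.2 × 10⁻⁴)(-2.79) = -1.4 × 10⁻³ → UNSTABLE
  157–237 m: −αΔT+βΔS = −(1.8 × 10⁻⁴)(+5.0)+(8.2 × 10⁻⁴)(+3.70) = 2.1 × 10⁻³ → stable
The 15–157 m interval has Δρ < 0: lighter water underlies denser water.

15–157 m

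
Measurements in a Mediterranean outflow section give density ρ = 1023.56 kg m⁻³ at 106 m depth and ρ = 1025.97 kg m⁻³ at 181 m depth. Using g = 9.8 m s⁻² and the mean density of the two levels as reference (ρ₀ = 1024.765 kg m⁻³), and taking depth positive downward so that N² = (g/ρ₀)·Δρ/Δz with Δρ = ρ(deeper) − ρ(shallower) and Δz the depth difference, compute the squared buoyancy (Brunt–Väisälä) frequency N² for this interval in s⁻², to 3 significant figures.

3.07 × 10⁻⁴ s⁻²

Δρ = 1025.97 − 1023.56 = 2.41 kg m⁻³ over Δz = 181 − 106 = 75 m.
N² = (9.8/1024.765) × (2.41/75) = 3.0730 × 10⁻⁴ s⁻² ≈ 3.07 × 10⁻⁴ s⁻².
Since Δρ > 0 the layer is stably stratified.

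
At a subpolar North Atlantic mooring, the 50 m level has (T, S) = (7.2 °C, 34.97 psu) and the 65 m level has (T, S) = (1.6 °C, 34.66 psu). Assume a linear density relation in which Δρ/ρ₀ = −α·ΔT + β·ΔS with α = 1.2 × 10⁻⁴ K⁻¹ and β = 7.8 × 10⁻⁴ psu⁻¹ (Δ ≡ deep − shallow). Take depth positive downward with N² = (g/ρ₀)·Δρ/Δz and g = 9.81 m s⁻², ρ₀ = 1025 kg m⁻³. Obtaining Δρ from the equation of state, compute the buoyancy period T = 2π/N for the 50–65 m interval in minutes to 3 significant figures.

6.24 min

ΔT = -5.6 K, ΔS = -0.31 psu (deep − shallow).
Δρ/ρ₀ = −αΔT + βΔS = 6.72 × 10⁻⁴ − 2.418 × 10⁻⁴ = 4.302 × 10⁻⁴, so Δρ ≈ 0.4410 kg m⁻³.
N² = (g/ρ₀)·Δρ/Δz = g·(Δρ/ρ₀)/Δz = 9.81 × 4.302 × 10⁻⁴ / 15 = 2.8135 × 10⁻⁴ s⁻².
N = √(2.8135 × 10⁻⁴) = 0.016773 rad s⁻¹ → T = 2π/N = 374.60 s = 6.2433 min ≈ 6.24 min.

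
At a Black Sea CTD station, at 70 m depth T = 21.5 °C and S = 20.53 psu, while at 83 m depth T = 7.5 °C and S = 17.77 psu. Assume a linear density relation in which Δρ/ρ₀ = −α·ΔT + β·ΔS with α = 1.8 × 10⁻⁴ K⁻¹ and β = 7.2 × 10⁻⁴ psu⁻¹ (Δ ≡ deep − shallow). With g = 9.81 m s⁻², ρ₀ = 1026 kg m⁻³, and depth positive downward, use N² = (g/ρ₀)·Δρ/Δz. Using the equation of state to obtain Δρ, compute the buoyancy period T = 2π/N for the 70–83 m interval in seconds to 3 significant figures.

ΔT = -14.0 K, ΔS = -2.76 psu (deep − shallow).
Δρ/ρ₀ = −αΔT + βΔS = 2.52 × 10⁻³ − 1.9872 × 10⁻³ = 5.328 × 10⁻⁴, so Δρ ≈ 0.5467 kg m⁻³.
N² = (g/ρ₀)·Δρ/Δz = g·(Δρ/ρ₀)/Δz = 9.81 × 5.328 × 10⁻⁴ / 13 = 4.0206 × 10⁻⁴ s⁻².
N = √(4.0206 × 10⁻⁴) = 0.020051 rad s⁻¹ → T = 2π/N = 313.36 s ≈ 313 s.

313 s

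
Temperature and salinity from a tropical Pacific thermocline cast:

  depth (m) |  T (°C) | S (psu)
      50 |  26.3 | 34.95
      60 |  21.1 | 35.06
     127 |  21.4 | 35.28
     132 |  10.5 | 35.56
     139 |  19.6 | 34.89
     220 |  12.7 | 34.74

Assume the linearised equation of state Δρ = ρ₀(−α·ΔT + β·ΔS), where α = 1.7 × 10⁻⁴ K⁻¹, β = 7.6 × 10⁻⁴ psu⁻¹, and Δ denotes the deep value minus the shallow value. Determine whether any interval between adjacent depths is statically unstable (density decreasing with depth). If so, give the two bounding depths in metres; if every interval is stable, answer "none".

132–139 m

Evaluate Δρ/ρ₀ = −αΔT + βΔS across each adjacent pair:
  50–60 m: −αΔT+βΔS = −(1.7 × 10⁻⁴)(-5.2)+(7.6 × 10⁻⁴)(+0.11) = 9.7 × 10⁻⁴ → stable
  60–127 m: −αΔT+βΔS = −(1.7 × 10⁻⁴)(+0.3)+(7.6 × 10⁻⁴)(+0.22) = 1.2 × 10⁻⁴ → stable
  127–132 m: −αΔT+βΔS = −(1.7 × 10⁻⁴)(-10.9)+(7.6 × 10⁻⁴)(+0.28) = 2.1 × 10⁻³ → stable
  132–139 m: −αΔT+βΔS = −(1.7 × 10⁻⁴)(+9.1)+(7.6 × 10⁻⁴)(-0.67) = -2.1 × 10⁻³ → UNSTABLE
  139–220 m: −αΔT+βΔS = −(1.7 × 10⁻⁴)(-6.9)+(7.6 × 10⁻⁴)(-0.15) = 1.1 × 10⁻³ → stable
The 132–139 m interval has Δρ < 0: lighter water underlies denser water.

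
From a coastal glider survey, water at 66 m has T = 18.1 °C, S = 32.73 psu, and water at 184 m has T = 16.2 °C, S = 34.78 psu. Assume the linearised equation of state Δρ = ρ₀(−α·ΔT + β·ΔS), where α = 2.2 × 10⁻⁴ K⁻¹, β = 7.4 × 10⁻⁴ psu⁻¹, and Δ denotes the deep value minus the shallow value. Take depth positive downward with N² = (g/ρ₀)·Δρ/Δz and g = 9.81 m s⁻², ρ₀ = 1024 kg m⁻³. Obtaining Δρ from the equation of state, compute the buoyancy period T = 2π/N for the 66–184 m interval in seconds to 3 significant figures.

ΔT = -1.9 K, ΔS = +2.05 psu (deep − shallow).
Δρ/ρ₀ = −αΔT + βΔS = 4.18 × 10⁻⁴ + 1.517 × 10⁻³ = 1.935 × 10⁻³, so Δρ ≈ 1.981 kg m⁻³.
N² = (g/ρ₀)·Δρ/Δz = g·(Δρ/ρ₀)/Δz = 9.81 × 1.935 × 10⁻³ / 118 = 1.6087 × 10⁻⁴ s⁻².
N = √(1.6087 × 10⁻⁴) = 0.012683 rad s⁻¹ → T = 2π/N = 495.40 s ≈ 495 s.

495 s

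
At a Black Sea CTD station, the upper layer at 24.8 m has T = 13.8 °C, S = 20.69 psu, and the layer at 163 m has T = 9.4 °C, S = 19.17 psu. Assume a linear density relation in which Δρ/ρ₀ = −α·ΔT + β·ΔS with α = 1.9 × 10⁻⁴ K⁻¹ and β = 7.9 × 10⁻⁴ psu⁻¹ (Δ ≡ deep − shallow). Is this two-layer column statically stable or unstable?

ΔT = 9.4 − 13.8 = -4.4 K and ΔS = 19.17 − 20.69 = -1.52 psu (deep − shallow).
−αΔT = 8.36 × 10⁻⁴; βΔS = -1.2008 × 10⁻³; sum Δρ/ρ₀ = -3.648 × 10⁻⁴.
Δρ/ρ₀ < 0, so Δρ < 0: deeper water is lighter → statically unstable; the column would overturn.

unstable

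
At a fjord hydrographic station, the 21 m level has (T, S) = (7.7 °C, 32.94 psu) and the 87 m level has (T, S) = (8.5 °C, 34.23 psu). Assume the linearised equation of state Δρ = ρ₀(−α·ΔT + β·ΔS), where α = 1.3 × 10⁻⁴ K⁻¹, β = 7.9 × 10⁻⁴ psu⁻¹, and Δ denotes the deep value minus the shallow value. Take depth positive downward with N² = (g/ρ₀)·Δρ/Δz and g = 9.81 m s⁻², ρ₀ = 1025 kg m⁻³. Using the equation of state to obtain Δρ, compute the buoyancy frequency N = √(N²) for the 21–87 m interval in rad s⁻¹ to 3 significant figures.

ΔT = +0.8 K, ΔS = +1.29 psu (deep − shallow).
Δρ/ρ₀ = −αΔT + βΔS = -1.04 × 10⁻⁴ + 1.0191 × 10⁻³ = 9.151 × 10⁻⁴, so Δρ ≈ 0.9380 kg m⁻³.
N² = (g/ρ₀)·Δρ/Δz = g·(Δρ/ρ₀)/Δz = 9.81 × 9.151 × 10⁻⁴ / 66 = 1.3602 × 10⁻⁴ s⁻².
N = √(1.3602 × 10⁻⁴) = 0.011663 rad s⁻¹ ≈ 0.0117 rad s⁻¹.

0.0117 rad s⁻¹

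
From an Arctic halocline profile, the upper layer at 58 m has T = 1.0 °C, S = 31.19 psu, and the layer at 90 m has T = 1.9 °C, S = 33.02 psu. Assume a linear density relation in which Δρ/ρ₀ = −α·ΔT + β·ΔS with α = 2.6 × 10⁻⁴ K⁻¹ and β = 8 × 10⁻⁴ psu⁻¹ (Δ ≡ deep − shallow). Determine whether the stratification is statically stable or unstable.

stable

ΔT = 1.9 − 1.0 = +0.9 K and ΔS = 33.02 − 31.19 = +1.83 psu (deep − shallow).
−αΔT = -2.34 × 10⁻⁴; βΔS = 1.464 × 10⁻³; sum Δρ/ρ₀ = 1.23 × 10⁻³.
Δρ/ρ₀ > 0, so Δρ > 0: deeper water is denser → statically stable.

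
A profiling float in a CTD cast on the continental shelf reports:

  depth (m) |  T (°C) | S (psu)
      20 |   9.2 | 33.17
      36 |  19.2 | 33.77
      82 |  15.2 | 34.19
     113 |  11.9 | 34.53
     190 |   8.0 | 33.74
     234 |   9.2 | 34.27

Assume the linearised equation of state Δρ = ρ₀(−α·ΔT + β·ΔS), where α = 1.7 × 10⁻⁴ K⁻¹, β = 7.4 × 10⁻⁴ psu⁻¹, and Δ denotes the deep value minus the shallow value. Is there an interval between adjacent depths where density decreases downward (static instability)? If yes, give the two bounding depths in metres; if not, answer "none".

Evaluate Δρ/ρ₀ = −αΔT + βΔS across each adjacent pair:
  20–36 m: −αΔT+βΔS = −(1.7 × 10⁻⁴)(+10.0)+(7.4 × 10⁻⁴)(+0.60) = -1.3 × 10⁻³ → UNSTABLE
  36–82 m: −αΔT+βΔS = −(1.7 × 10⁻⁴)(-4.0)+(7.4 × 10⁻⁴)(+0.42) = 9.9 × 10⁻⁴ → stable
  82–113 m: −αΔT+βΔS = −(1.7 × 10⁻⁴)(-3.3)+(7.4 × 10⁻⁴)(+0.34) = 8.1 × 10⁻⁴ → stable
  113–190 m: −αΔT+βΔS = −(1.7 × 10⁻⁴)(-3.9)+(7.4 × 10⁻⁴)(-0.79) = 7.8 × 10⁻⁵ → stable
  190–234 m: −αΔT+βΔS = −(1.7 × 10⁻⁴)(+1.2)+(7.4 × 10⁻⁴)(+0.53) = 1.9 × 10⁻⁴ → stable
The 20–36 m interval has Δρ < 0: lighter water underlies denser water.

20–36 m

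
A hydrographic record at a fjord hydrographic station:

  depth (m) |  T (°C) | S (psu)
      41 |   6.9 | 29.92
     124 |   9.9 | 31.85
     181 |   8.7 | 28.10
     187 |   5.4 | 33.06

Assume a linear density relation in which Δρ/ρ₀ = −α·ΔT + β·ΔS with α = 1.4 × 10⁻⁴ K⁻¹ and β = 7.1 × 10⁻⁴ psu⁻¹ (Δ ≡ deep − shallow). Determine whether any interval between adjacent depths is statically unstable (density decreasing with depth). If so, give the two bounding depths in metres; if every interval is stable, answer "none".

Evaluate Δρ/ρ₀ = −αΔT + βΔS across each adjacent pair:
  41–124 m: −αΔT+βΔS = −(1.4 × 10⁻⁴)(+3.0)+(7.1 × 10⁻⁴)(+1.93) = 9.5 × 10⁻⁴ → stable
  124–181 m: −αΔT+βΔS = −(1.4 × 10⁻⁴)(-1.2)+(7.1 × 10⁻⁴)(-3.75) = -2.5 × 10⁻³ → UNSTABLE
  181–187 m: −αΔT+βΔS = −(1.4 × 10⁻⁴)(-3.3)+(7.1 × 10⁻⁴)(+4.96) = 4.0 × 10⁻³ → stable
The 124–181 m interval has Δρ < 0: lighter water underlies denser water.

124–181 m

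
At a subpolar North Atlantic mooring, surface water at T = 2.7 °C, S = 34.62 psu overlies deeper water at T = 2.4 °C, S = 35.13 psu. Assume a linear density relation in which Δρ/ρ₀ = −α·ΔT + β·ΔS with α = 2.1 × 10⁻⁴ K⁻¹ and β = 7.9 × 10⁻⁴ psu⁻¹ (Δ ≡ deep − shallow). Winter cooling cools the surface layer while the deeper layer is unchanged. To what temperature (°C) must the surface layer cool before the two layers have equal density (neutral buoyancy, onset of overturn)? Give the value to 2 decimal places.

Neutral buoyancy requires Δρ = 0, i.e. −α(T_deep − T_surf′) + β(S_deep − S_surf) = 0.
T_surf′ = T_deep − (β/α)·ΔS = 2.4 − (7.9 × 10⁻⁴/2.1 × 10⁻⁴)·(+0.51) = 0.4814 °C.
Cooling required: 2.7 − (0.4814) = 2.2186 °C.

0.48 °C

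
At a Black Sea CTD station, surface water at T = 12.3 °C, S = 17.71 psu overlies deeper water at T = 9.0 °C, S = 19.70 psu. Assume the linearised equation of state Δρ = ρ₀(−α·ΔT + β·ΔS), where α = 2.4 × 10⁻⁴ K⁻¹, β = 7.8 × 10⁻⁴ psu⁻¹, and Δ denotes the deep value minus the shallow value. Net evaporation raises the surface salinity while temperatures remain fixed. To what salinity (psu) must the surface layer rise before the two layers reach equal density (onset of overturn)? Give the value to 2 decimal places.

20.72 psu

Neutral buoyancy requires −α(T_deep − T_surf) + β(S_deep − S_surf′) = 0.
S_surf′ = S_deep − (α/β)·ΔT = 19.70 − (2.4 × 10⁻⁴/7.8 × 10⁻⁴)·(-3.3) = 20.7154 psu.
Increase required: 20.7154 − 17.71 = 3.0054 psu.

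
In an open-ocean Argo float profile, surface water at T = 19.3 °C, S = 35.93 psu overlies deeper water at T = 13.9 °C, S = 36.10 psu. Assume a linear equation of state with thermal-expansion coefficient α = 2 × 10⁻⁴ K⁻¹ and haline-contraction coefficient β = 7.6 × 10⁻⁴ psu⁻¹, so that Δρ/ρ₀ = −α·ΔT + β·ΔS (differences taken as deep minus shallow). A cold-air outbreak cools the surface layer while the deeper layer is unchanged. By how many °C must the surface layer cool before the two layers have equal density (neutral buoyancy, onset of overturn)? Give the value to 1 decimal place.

Neutral buoyancy requires Δρ = 0, i.e. −α(T_deep − T_surf′) + β(S_deep − S_surf) = 0.
T_surf′ = T_deep − (β/α)·ΔS = 13.9 − (7.6 × 10⁻⁴/2 × 10⁻⁴)·(+0.17) = 13.254 °C.
Cooling required: 19.3 − (13.254) = 6.046 °C.

6.0 °C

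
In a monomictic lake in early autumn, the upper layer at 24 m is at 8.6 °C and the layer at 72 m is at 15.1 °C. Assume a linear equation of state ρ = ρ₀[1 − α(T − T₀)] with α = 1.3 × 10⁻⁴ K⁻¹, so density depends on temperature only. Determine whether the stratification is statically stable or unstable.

unstable

ΔT = 15.1 − 8.6 = +6.5 K, so Δρ/ρ₀ = −αΔT = -8.45 × 10⁻⁴.
Δρ/ρ₀ < 0, so Δρ < 0: deeper water is lighter → statically unstable; the column would overturn.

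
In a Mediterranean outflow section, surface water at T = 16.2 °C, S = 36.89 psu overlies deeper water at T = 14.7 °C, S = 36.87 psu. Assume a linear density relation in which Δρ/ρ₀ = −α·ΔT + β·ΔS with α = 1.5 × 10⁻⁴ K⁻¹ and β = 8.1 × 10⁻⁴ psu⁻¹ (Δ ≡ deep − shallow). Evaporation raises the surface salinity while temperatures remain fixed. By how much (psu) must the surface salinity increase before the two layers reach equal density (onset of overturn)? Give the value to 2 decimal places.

0.26 psu

Neutral buoyancy requires −α(T_deep − T_surf) + β(S_deep − S_surf′) = 0.
S_surf′ = S_deep − (α/β)·ΔT = 36.87 − (1.5 × 10⁻⁴/8.1 × 10⁻⁴)·(-1.5) = 37.1478 psu.
Increase required: 37.1478 − 36.89 = 0.2578 psu.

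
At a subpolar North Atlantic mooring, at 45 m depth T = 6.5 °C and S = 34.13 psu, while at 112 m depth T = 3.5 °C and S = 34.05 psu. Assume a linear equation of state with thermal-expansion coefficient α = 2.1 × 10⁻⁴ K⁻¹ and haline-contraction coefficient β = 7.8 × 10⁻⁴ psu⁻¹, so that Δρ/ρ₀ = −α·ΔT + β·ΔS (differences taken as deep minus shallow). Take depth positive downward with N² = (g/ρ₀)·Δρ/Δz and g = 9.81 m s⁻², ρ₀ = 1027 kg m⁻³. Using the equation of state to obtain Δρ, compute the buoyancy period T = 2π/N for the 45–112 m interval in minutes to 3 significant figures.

ΔT = -3.0 K, ΔS = -0.08 psu (deep − shallow).
Δρ/ρ₀ = −αΔT + βΔS = 6.30 × 10⁻⁴ − 6.24 × 10⁻⁵ = 5.676 × 10⁻⁴, so Δρ ≈ 0.5829 kg m⁻³.
N² = (g/ρ₀)·Δρ/Δz = g·(Δρ/ρ₀)/Δz = 9.81 × 5.676 × 10⁻⁴ / 67 = 8.3107 × 10⁻⁵ s⁻².
N = √(8.3107 × 10⁻⁵) = 9.1163 × 10⁻³ rad s⁻¹ → T = 2π/N = 689.23 s = 11.487 min ≈ 11.5 min.

11.5 min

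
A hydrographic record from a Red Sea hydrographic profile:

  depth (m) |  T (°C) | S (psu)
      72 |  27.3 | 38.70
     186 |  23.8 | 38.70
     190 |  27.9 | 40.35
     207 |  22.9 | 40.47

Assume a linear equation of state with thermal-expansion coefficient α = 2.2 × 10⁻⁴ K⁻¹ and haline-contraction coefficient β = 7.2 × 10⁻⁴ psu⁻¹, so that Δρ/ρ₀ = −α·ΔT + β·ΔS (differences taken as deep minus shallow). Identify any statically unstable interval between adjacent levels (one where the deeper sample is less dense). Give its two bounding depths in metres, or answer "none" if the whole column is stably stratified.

Evaluate Δρ/ρ₀ = −αΔT + βΔS across each adjacent pair:
  72–186 m: −αΔT+βΔS = −(2.2 × 10⁻⁴)(-3.5)+(7.2 × 10⁻⁴)(+0.00) = 7.7 × 10⁻⁴ → stable
  186–190 m: −αΔT+βΔS = −(2.2 × 10⁻⁴)(+4.1)+(7.2 × 10⁻⁴)(+1.65) = 2.9 × 10⁻⁴ → stable
  190–207 m: −αΔT+βΔS = −(2.2 × 10⁻⁴)(-5.0)+(7.2 × 10⁻⁴)(+0.12) = 1.2 × 10⁻³ → stable
Every interval has Δρ > 0: the column is stably stratified throughout.

none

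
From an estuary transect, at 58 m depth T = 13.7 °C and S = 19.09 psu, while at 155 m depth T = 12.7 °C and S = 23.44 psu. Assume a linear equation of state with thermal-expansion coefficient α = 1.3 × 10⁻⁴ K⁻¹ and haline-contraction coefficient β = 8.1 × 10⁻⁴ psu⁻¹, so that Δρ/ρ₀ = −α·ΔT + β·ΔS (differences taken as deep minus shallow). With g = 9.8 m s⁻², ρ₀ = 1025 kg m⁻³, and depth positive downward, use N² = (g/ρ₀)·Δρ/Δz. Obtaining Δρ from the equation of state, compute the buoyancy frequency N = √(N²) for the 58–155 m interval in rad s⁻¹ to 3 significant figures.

ΔT = -1.0 K, ΔS = +4.35 psu (deep − shallow).
Δρ/ρ₀ = −αΔT + βΔS = 1.30 × 10⁻⁴ + 3.5235 × 10⁻³ = 3.6535 × 10⁻³, so Δρ ≈ 3.745 kg m⁻³.
N² = (g/ρ₀)·Δρ/Δz = g·(Δρ/ρ₀)/Δz = 9.8 × 3.6535 × 10⁻³ / 97 = 3.6912 × 10⁻⁴ s⁻².
N = √(3.6912 × 10⁻⁴) = 0.019212 rad s⁻¹ ≈ 0.0192 rad s⁻¹.

0.0192 rad s⁻¹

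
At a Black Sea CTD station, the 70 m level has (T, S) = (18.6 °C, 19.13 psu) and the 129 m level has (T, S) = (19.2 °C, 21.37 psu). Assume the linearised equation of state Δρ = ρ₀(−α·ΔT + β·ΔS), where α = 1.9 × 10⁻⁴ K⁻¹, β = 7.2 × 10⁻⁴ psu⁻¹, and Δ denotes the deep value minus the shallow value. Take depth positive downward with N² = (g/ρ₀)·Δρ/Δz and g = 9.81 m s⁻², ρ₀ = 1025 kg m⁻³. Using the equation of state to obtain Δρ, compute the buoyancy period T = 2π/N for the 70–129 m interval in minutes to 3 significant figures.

6.63 min

ΔT = +0.6 K, ΔS = +2.24 psu (deep − shallow).
Δρ/ρ₀ = −αΔT + βΔS = -1.14 × 10⁻⁴ + 1.6128 × 10⁻³ = 1.4988 × 10⁻³, so Δρ ≈ 1.536 kg m⁻³.
N² = (g/ρ₀)·Δρ/Δz = g·(Δρ/ρ₀)/Δz = 9.81 × 1.4988 × 10⁻³ / 59 = 2.4921 × 10⁻⁴ s⁻².
N = √(2.4921 × 10⁻⁴) = 0.015786 rad s⁻¹ → T = 2π/N = 398.02 s = 6.6337 min ≈ 6.63 min.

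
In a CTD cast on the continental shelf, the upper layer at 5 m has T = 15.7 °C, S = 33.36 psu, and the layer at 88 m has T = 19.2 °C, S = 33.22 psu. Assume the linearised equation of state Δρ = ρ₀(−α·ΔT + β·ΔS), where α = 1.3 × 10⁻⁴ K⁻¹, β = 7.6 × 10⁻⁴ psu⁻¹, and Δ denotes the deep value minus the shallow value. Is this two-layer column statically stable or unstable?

unstable

ΔT = 19.2 − 15.7 = +3.5 K and ΔS = 33.22 − 33.36 = -0.14 psu (deep − shallow).
−αΔT = -4.55 × 10⁻⁴; βΔS = -1.064 × 10⁻⁴; sum Δρ/ρ₀ = -5.614 × 10⁻⁴.
Δρ/ρ₀ < 0, so Δρ < 0: deeper water is lighter → statically unstable; the column would overturn.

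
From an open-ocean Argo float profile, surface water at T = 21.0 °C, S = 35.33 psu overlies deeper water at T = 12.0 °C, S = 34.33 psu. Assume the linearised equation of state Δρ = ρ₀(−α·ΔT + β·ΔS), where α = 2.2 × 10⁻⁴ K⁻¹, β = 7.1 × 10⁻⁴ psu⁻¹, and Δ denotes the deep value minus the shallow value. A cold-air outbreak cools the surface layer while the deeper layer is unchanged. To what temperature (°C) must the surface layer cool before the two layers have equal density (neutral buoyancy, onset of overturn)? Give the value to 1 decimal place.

15.2 °C

Neutral buoyancy requires Δρ = 0, i.e. −α(T_deep − T_surf′) + β(S_deep − S_surf) = 0.
T_surf′ = T_deep − (β/α)·ΔS = 12.0 − (7.1 × 10⁻⁴/2.2 × 10⁻⁴)·(-1.00) = 15.227 °C.
Cooling required: 21.0 − (15.227) = 5.773 °C.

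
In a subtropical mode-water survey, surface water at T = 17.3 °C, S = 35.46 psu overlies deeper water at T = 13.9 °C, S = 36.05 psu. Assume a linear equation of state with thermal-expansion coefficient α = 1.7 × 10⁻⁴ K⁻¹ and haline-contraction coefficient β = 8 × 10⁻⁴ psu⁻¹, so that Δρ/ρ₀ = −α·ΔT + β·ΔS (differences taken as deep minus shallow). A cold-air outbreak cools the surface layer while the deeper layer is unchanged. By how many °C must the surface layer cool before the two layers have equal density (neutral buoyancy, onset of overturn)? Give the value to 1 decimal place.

6.2 °C

Neutral buoyancy requires Δρ = 0, i.e. −α(T_deep − T_surf′) + β(S_deep − S_surf) = 0.
T_surf′ = T_deep − (β/α)·ΔS = 13.9 − (8 × 10⁻⁴/1.7 × 10⁻⁴)·(+0.59) = 11.124 °C.
Cooling required: 17.3 − (11.124) = 6.176 °C.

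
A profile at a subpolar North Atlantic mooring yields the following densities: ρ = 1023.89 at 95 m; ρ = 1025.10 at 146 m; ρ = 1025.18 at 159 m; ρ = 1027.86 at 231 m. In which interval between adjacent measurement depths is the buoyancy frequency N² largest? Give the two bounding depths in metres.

Compute the density gradient over each adjacent pair:
  95–146 m: Δρ/Δz = 1.21/51 = 0.024 kg m⁻⁴
  146–159 m: Δρ/Δz = 0.08/13 = 6.2 × 10⁻³ kg m⁻⁴
  159–231 m: Δρ/Δz = 2.68/72 = 0.037 kg m⁻⁴
The largest gradient is in the 159–231 m interval — the pycnocline.

159–231 m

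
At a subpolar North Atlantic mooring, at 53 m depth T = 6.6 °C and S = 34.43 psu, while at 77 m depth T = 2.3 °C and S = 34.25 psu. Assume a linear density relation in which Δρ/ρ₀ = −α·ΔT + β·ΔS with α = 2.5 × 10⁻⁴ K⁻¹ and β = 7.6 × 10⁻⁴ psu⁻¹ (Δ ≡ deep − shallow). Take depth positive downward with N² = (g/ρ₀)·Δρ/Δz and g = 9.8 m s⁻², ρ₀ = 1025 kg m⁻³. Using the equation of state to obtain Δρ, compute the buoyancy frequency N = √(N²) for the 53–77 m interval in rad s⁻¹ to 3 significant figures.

ΔT = -4.3 K, ΔS = -0.18 psu (deep − shallow).
Δρ/ρ₀ = −αΔT + βΔS = 1.075 × 10⁻³ − 1.368 × 10⁻⁴ = 9.382 × 10⁻⁴, so Δρ ≈ 0.9617 kg m⁻³.
N² = (g/ρ₀)·Δρ/Δz = g·(Δρ/ρ₀)/Δz = 9.8 × 9.382 × 10⁻⁴ / 24 = 3.8310 × 10⁻⁴ s⁻².
N = √(3.8310 × 10⁻⁴) = 0.019573 rad s⁻¹ ≈ 0.0196 rad s⁻¹.

0.0196 rad s⁻¹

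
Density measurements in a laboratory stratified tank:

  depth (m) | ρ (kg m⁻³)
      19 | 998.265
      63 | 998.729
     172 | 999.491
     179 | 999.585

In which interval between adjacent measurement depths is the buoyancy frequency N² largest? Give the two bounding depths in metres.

Compute the density gradient over each adjacent pair:
  19–63 m: Δρ/Δz = 0.464/44 = 0.011 kg m⁻⁴
  63–172 m: Δρ/Δz = 0.762/109 = 7.0 × 10⁻³ kg m⁻⁴
  172–179 m: Δρ/Δz = 0.094/7 = 0.013 kg m⁻⁴
The largest gradient is in the 172–179 m interval — the pycnocline.

172–179 m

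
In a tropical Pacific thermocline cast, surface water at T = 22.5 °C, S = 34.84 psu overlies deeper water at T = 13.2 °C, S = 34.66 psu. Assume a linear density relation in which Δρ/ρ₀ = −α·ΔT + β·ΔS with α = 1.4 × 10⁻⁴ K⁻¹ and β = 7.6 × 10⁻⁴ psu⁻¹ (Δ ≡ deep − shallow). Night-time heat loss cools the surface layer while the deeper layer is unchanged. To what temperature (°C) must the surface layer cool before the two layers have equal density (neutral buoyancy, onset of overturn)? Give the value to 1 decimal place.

14.2 °C

Neutral buoyancy requires Δρ = 0, i.e. −α(T_deep − T_surf′) + β(S_deep − S_surf) = 0.
T_surf′ = T_deep − (β/α)·ΔS = 13.2 − (7.6 × 10⁻⁴/1.4 × 10⁻⁴)·(-0.18) = 14.177 °C.
Cooling required: 22.5 − (14.177) = 8.323 °C.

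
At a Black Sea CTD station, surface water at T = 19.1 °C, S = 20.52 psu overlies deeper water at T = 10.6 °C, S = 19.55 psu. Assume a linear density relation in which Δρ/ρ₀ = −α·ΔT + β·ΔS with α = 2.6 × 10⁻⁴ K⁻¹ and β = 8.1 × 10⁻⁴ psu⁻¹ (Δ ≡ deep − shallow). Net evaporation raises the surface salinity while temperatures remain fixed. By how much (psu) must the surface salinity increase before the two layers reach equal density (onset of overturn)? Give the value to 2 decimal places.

Neutral buoyancy requires −α(T_deep − T_surf) + β(S_deep − S_surf′) = 0.
S_surf′ = S_deep − (α/β)·ΔT = 19.55 − (2.6 × 10⁻⁴/8.1 × 10⁻⁴)·(-8.5) = 22.2784 psu.
Increase required: 22.2784 − 20.52 = 1.7584 psu.

1.76 psu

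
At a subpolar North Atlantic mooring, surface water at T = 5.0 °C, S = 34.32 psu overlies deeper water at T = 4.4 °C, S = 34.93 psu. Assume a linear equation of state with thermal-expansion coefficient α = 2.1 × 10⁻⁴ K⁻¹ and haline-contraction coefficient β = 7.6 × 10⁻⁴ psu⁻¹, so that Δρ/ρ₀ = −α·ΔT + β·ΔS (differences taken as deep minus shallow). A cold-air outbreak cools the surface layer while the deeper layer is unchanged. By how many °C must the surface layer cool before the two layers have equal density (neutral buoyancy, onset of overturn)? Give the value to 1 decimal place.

2.8 °C

Neutral buoyancy requires Δρ = 0, i.e. −α(T_deep − T_surf′) + β(S_deep − S_surf) = 0.
T_surf′ = T_deep − (β/α)·ΔS = 4.4 − (7.6 × 10⁻⁴/2.1 × 10⁻⁴)·(+0.61) = 2.192 °C.
Cooling required: 5.0 − (2.192) = 2.808 °C.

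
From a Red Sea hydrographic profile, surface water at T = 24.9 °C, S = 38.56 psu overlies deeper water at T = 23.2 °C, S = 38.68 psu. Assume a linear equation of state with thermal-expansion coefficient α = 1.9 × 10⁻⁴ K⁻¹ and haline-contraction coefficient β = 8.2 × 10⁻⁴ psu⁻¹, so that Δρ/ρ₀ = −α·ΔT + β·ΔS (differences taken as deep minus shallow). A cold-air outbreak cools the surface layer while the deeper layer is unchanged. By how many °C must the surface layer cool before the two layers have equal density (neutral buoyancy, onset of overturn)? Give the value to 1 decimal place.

2.2 °C

Neutral buoyancy requires Δρ = 0, i.e. −α(T_deep − T_surf′) + β(S_deep − S_surf) = 0.
T_surf′ = T_deep − (β/α)·ΔS = 23.2 − (8.2 × 10⁻⁴/1.9 × 10⁻⁴)·(+0.12) = 22.682 °C.
Cooling required: 24.9 − (22.682) = 2.218 °C.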